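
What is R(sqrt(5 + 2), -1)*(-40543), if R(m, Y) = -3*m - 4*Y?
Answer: -162172 + 121629*sqrt(7) ≈ 1.5963e+5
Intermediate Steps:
R(m, Y) = -4*Y - 3*m
R(sqrt(5 + 2), -1)*(-40543) = (-4*(-1) - 3*sqrt(5 + 2))*(-40543) = (4 - 3*sqrt(7))*(-40543) = -162172 + 121629*sqrt(7)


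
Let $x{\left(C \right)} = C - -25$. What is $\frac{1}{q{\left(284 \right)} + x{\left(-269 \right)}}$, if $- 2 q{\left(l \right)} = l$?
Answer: $- \frac{1}{386} \approx -0.0025907$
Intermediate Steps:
$x{\left(C \right)} = 25 + C$ ($x{\left(C \right)} = C + 25 = 25 + C$)
$q{\left(l \right)} = - \frac{l}{2}$
$\frac{1}{q{\left(284 \right)} + x{\left(-269 \right)}} = \frac{1}{\left(- \frac{1}{2}\right) 284 + \left(25 - 269\right)} = \frac{1}{-142 - 244} = \frac{1}{-386} = - \frac{1}{386}$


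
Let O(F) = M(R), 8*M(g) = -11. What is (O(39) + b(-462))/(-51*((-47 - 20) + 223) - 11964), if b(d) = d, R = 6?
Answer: 3707/159360 ≈ 0.023262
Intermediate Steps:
M(g) = -11/8 (M(g) = (⅛)*(-11) = -11/8)
O(F) = -11/8
(O(39) + b(-462))/(-51*((-47 - 20) + 223) - 11964) = (-11/8 - 462)/(-51*((-47 - 20) + 223) - 11964) = -3707/(8*(-51*(-67 + 223) - 11964)) = -3707/(8*(-51*156 - 11964)) = -3707/(8*(-7956 - 11964)) = -3707/8/(-19920) = -3707/8*(-1/19920) = 3707/159360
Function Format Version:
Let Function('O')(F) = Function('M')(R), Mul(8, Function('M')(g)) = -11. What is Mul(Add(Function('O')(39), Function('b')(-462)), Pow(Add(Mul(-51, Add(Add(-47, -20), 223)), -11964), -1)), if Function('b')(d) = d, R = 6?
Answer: Rational(3707, 159360) ≈ 0.023262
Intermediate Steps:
Function('M')(g) = Rational(-11, 8) (Function('M')(g) = Mul(Rational(1, 8), -11) = Rational(-11, 8))
Function('O')(F) = Rational(-11, 8)
Mul(Add(Function('O')(39), Function('b')(-462)), Pow(Add(Mul(-51, Add(Add(-47, -20), 223)), -11964), -1)) = Mul(Add(Rational(-11, 8), -462), Pow(Add(Mul(-51, Add(Add(-47, -20), 223)), -11964), -1)) = Mul(Rational(-3707, 8), Pow(Add(Mul(-51, Add(-67, 223)), -11964), -1)) = Mul(Rational(-3707, 8), Pow(Add(Mul(-51, 156), -11964), -1)) = Mul(Rational(-3707, 8), Pow(Add(-7956, -11964), -1)) = Mul(Rational(-3707, 8), Pow(-19920, -1)) = Mul(Rational(-3707, 8), Rational(-1, 19920)) = Rational(3707, 159360)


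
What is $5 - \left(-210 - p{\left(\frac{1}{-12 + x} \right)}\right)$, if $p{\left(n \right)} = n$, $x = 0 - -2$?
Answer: $\frac{2149}{10} \approx 214.9$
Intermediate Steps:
$x = 2$ ($x = 0 + 2 = 2$)
$5 - \left(-210 - p{\left(\frac{1}{-12 + x} \right)}\right) = 5 - \left(-210 - \frac{1}{-12 + 2}\right) = 5 - \left(-210 - \frac{1}{-10}\right) = 5 - \left(-210 - - \frac{1}{10}\right) = 5 - \left(-210 + \frac{1}{10}\right) = 5 - - \frac{2099}{10} = 5 + \frac{2099}{10} = \frac{2149}{10}$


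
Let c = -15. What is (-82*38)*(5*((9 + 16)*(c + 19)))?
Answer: -1558000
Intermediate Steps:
(-82*38)*(5*((9 + 16)*(c + 19))) = (-82*38)*(5*((9 + 16)*(-15 + 19))) = -15580*25*4 = -15580*100 = -3116*500 = -1558000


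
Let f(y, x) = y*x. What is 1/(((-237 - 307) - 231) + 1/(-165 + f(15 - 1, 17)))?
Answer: -73/56574 ≈ -0.0012903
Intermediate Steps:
f(y, x) = x*y
1/(((-237 - 307) - 231) + 1/(-165 + f(15 - 1, 17))) = 1/(((-237 - 307) - 231) + 1/(-165 + 17*(15 - 1))) = 1/((-544 - 231) + 1/(-165 + 17*14)) = 1/(-775 + 1/(-165 + 238)) = 1/(-775 + 1/73) = 1/(-56574/73) = -73/56574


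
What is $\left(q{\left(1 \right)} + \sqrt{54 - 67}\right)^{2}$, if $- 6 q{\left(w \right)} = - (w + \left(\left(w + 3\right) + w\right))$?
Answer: $\left(1 + i \sqrt{13}\right)^{2} \approx -12.0 + 7.2111 i$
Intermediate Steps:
$q{\left(w \right)} = \frac{1}{2} + \frac{w}{2}$ ($q{\left(w \right)} = - \frac{\left(-1\right) \left(w + \left(\left(w + 3\right) + w\right)\right)}{6} = - \frac{\left(-1\right) \left(w + \left(\left(3 + w\right) + w\right)\right)}{6} = - \frac{\left(-1\right) \left(w + \left(3 + 2 w\right)\right)}{6} = - \frac{\left(-1\right) \left(3 + 3 w\right)}{6} = - \frac{-3 - 3 w}{6} = \frac{1}{2} + \frac{w}{2}$)
$\left(q{\left(1 \right)} + \sqrt{54 - 67}\right)^{2} = \left(\left(\frac{1}{2} + \frac{1}{2} \cdot 1\right) + \sqrt{54 - 67}\right)^{2} = \left(\left(\frac{1}{2} + \frac{1}{2}\right) + \sqrt{-13}\right)^{2} = \left(1 + i \sqrt{13}\right)^{2}$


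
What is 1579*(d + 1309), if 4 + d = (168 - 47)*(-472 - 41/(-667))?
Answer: -58767708332/667 ≈ -8.8108e+7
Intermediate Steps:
d = -38091411/667 (d = -4 + (168 - 47)*(-472 - 41/(-667)) = -4 + 121*(-472 - 41*(-1/667)) = -4 + 121*(-472 + 41/667) = -4 + 121*(-314783/667) = -4 - 38088743/667 = -38091411/667 ≈ -57109.)
1579*(d + 1309) = 1579*(-38091411/667 + 1309) = 1579*(-37218308/667) = -58767708332/667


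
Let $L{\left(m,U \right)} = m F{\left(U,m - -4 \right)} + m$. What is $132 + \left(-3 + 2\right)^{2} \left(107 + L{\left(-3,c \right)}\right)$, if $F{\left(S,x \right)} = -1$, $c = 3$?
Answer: $239$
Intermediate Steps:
$L{\left(m,U \right)} = 0$ ($L{\left(m,U \right)} = m \left(-1\right) + m = - m + m = 0$)
$132 + \left(-3 + 2\right)^{2} \left(107 + L{\left(-3,c \right)}\right) = 132 + \left(-3 + 2\right)^{2} \left(107 + 0\right) = 132 + \left(-1\right)^{2} \cdot 107 = 132 + 1 \cdot 107 = 132 + 107 = 239$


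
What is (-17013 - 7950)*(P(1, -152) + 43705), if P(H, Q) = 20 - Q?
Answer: -1095301551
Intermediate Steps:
(-17013 - 7950)*(P(1, -152) + 43705) = (-17013 - 7950)*((20 - 1*(-152)) + 43705) = -24963*((20 + 152) + 43705) = -24963*(172 + 43705) = -24963*43877 = -1095301551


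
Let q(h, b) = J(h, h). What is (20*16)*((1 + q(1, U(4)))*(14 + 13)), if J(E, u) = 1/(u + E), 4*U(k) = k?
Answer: 12960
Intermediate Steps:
U(k) = k/4
J(E, u) = 1/(E + u)
q(h, b) = 1/(2*h) (q(h, b) = 1/(h + h) = 1/(2*h))
(20*16)*((1 + q(1, U(4)))*(14 + 13)) = (20*16)*((1 + (½)/1)*(14 + 13)) = 320*((1 + (½)*1)*27) = 320*((1 + ½)*27) = 320*((3/2)*27) = 320*(81/2) = 12960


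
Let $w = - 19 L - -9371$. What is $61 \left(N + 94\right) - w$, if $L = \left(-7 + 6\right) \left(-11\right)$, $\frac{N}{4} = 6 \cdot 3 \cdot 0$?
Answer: $-3428$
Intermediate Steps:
$N = 0$ ($N = 4 \cdot 6 \cdot 3 \cdot 0 = 4 \cdot 18 \cdot 0 = 4 \cdot 0 = 0$)
$L = 11$ ($L = \left(-1\right) \left(-11\right) = 11$)
$w = 9162$ ($w = \left(-19\right) 11 - -9371 = -209 + 9371 = 9162$)
$61 \left(N + 94\right) - w = 61 \left(0 + 94\right) - 9162 = 61 \cdot 94 - 9162 = 5734 - 9162 = -3428$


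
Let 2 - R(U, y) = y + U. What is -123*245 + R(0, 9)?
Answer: -30142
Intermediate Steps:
R(U, y) = 2 - U - y (R(U, y) = 2 - (y + U) = 2 - (U + y) = 2 + (-U - y) = 2 - U - y)
-123*245 + R(0, 9) = -123*245 + (2 - 1*0 - 1*9) = -30135 + (2 + 0 - 9) = -30135 - 7 = -30142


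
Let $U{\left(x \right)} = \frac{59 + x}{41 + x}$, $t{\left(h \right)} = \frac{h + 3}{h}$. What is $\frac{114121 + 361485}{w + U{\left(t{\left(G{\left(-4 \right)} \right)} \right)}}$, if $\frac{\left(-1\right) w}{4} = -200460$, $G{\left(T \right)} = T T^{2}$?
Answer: $\frac{425667370}{717648079} \approx 0.59314$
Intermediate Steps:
$G{\left(T \right)} = T^{3}$
$w = 801840$ ($w = \left(-4\right) \left(-200460\right) = 801840$)
$t{\left(h \right)} = \frac{3 + h}{h}$
$U{\left(x \right)} = \frac{59 + x}{41 + x}$
$\frac{114121 + 361485}{w + U{\left(t{\left(G{\left(-4 \right)} \right)} \right)}} = \frac{114121 + 361485}{801840 + \frac{59 + \frac{3 + \left(-4\right)^{3}}{\left(-4\right)^{3}}}{41 + \frac{3 + \left(-4\right)^{3}}{\left(-4\right)^{3}}}} = \frac{475606}{801840 + \frac{59 + \frac{3 - 64}{-64}}{41 + \frac{3 - 64}{-64}}} = \frac{475606}{801840 + \frac{59 - - \frac{61}{64}}{41 - - \frac{61}{64}}} = \frac{475606}{801840 + \frac{59 + \frac{61}{64}}{41 + \frac{61}{64}}} = \frac{475606}{801840 + \frac{1}{\frac{2685}{64}} \cdot \frac{3837}{64}} = \frac{475606}{801840 + \frac{64}{2685} \cdot \frac{3837}{64}} = \frac{475606}{801840 + \frac{1279}{895}} = \frac{475606}{\frac{717648079}{895}} = 475606 \cdot \frac{895}{717648079} = \frac{425667370}{717648079}$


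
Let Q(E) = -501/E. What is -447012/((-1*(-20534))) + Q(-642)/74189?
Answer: -3548479225087/163003471082 ≈ -21.769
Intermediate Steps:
-447012/((-1*(-20534))) + Q(-642)/74189 = -447012/((-1*(-20534))) - 501/(-642)/74189 = -447012/20534 - 501*(-1/642)*(1/74189) = -447012*1/20534 + (167/214)*(1/74189) = -223506/10267 + 167/15876446 = -3548479225087/163003471082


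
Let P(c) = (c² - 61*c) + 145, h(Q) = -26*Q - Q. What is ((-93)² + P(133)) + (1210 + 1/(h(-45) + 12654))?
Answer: 271555021/13869 ≈ 19580.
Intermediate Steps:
h(Q) = -27*Q
P(c) = 145 + c² - 61*c
((-93)² + P(133)) + (1210 + 1/(h(-45) + 12654)) = ((-93)² + (145 + 133² - 61*133)) + (1210 + 1/(-27*(-45) + 12654)) = (8649 + (145 + 17689 - 8113)) + (1210 + 1/(1215 + 12654)) = (8649 + 9721) + (1210 + 1/13869) = 18370 + (1210 + 1/13869) = 18370 + 16781491/13869 = 271555021/13869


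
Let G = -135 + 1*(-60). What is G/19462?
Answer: -195/19462 ≈ -0.010020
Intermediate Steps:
G = -195 (G = -135 - 60 = -195)
G/19462 = -195/19462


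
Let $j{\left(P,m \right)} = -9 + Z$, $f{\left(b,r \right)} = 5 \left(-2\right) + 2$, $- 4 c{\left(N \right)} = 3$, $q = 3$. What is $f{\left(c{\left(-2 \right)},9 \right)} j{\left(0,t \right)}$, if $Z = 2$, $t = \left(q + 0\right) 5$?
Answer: $56$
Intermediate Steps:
$c{\left(N \right)} = - \frac{3}{4}$ ($c{\left(N \right)} = \left(- \frac{1}{4}\right) 3 = - \frac{3}{4}$)
$f{\left(b,r \right)} = -8$ ($f{\left(b,r \right)} = -10 + 2 = -8$)
$t = 15$ ($t = \left(3 + 0\right) 5 = 3 \cdot 5 = 15$)
$j{\left(P,m \right)} = -7$ ($j{\left(P,m \right)} = -9 + 2 = -7$)
$f{\left(c{\left(-2 \right)},9 \right)} j{\left(0,t \right)} = \left(-8\right) \left(-7\right) = 56$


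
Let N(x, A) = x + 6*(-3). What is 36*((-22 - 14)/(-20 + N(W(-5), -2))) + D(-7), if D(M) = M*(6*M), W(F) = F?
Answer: 13938/43 ≈ 324.14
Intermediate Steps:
N(x, A) = -18 + x (N(x, A) = x - 18 = -18 + x)
D(M) = 6*M**2
36*((-22 - 14)/(-20 + N(W(-5), -2))) + D(-7) = 36*((-22 - 14)/(-20 + (-18 - 5))) + 6*(-7)**2 = 36*(-36/(-20 - 23)) + 6*49 = 36*(-36/(-43)) + 294 = 36*(-36*(-1/43)) + 294 = 36*(36/43) + 294 = 1296/43 + 294 = 13938/43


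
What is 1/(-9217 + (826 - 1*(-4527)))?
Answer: -1/3864 ≈ -0.00025880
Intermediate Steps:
1/(-9217 + (826 - 1*(-4527))) = 1/(-9217 + (826 + 4527)) = 1/(-9217 + 5353) = 1/(-3864) = -1/3864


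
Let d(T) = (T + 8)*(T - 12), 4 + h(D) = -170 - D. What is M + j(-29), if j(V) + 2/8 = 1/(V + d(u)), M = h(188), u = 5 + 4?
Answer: -28981/80 ≈ -362.26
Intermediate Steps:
h(D) = -174 - D (h(D) = -4 + (-170 - D) = -174 - D)
u = 9
M = -362 (M = -174 - 1*188 = -174 - 188 = -362)
d(T) = (-12 + T)*(8 + T) (d(T) = (8 + T)*(-12 + T) = (-12 + T)*(8 + T))
j(V) = -¼ + 1/(-51 + V) (j(V) = -¼ + 1/(V + (-96 + 9² - 4*9)) = -¼ + 1/(V + (-96 + 81 - 36)) = -¼ + 1/(V - 51) = -¼ + 1/(-51 + V))
M + j(-29) = -362 + (55 - 1*(-29))/(4*(-51 - 29)) = -362 + (¼)*(55 + 29)/(-80) = -362 + (¼)*(-1/80)*84 = -362 - 21/80 = -28981/80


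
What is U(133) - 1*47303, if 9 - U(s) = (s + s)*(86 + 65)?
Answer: -87460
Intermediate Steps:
U(s) = 9 - 302*s (U(s) = 9 - (s + s)*(86 + 65) = 9 - 2*s*151 = 9 - 302*s)
U(133) - 1*47303 = (9 - 302*133) - 1*47303 = (9 - 40166) - 47303 = -40157 - 47303 = -87460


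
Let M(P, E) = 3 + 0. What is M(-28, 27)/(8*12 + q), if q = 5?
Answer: 3/101 ≈ 0.029703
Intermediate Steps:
M(P, E) = 3
M(-28, 27)/(8*12 + q) = 3/(8*12 + 5) = 3/(96 + 5) = 3/101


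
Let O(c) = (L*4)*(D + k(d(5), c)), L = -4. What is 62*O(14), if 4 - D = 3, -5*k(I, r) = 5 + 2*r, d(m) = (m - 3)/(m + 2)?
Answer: 27776/5 ≈ 5555.2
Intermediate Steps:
d(m) = (-3 + m)/(2 + m)
k(I, r) = -1 - 2*r/5 (k(I, r) = -(5 + 2*r)/5 = -1 - 2*r/5)
D = 1 (D = 4 - 1*3 = 4 - 3 = 1)
O(c) = 32*c/5 (O(c) = (-4*4)*(1 + (-1 - 2*c/5)) = -(-32)*c/5 = 32*c/5)
62*O(14) = 62*((32/5)*14) = 62*(448/5) = 27776/5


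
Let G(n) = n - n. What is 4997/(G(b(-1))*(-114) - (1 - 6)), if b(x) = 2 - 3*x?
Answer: 4997/5 ≈ 999.40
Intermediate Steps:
G(n) = 0
4997/(G(b(-1))*(-114) - (1 - 6)) = 4997/(0*(-114) - (1 - 6)) = 4997/(0 - 1*(-5)) = 4997/(0 + 5) = 4997/5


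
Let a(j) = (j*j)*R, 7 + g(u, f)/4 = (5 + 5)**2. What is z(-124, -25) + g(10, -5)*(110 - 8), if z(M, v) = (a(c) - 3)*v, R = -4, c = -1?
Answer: 38119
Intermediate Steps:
g(u, f) = 372 (g(u, f) = -28 + 4*(5 + 5)**2 = -28 + 4*10**2 = -28 + 4*100 = -28 + 400 = 372)
a(j) = -4*j**2 (a(j) = (j*j)*(-4) = j**2*(-4) = -4*j**2)
z(M, v) = -7*v (z(M, v) = (-4*(-1)**2 - 3)*v = (-4*1 - 3)*v = (-4 - 3)*v = -7*v)
z(-124, -25) + g(10, -5)*(110 - 8) = -7*(-25) + 372*(110 - 8) = 175 + 372*102 = 175 + 37944 = 38119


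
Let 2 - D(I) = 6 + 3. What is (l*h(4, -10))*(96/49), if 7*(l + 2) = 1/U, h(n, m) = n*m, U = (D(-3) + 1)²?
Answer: 160960/1029 ≈ 156.42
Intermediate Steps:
D(I) = -7 (D(I) = 2 - (6 + 3) = 2 - 1*9 = 2 - 9 = -7)
U = 36 (U = (-7 + 1)² = (-6)² = 36)
h(n, m) = m*n
l = -503/252 (l = -2 + (⅐)/36 = -2 + (⅐)*(1/36) = -2 + 1/252 = -503/252 ≈ -1.9960)
(l*h(4, -10))*(96/49) = (-(-2515)*4/126)*(96/49) = (-503/252*(-40))*(96*(1/49)) = (5030/63)*(96/49) = 160960/1029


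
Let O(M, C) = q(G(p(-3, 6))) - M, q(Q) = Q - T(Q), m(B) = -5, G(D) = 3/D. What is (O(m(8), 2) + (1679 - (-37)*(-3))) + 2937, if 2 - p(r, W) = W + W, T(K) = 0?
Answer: 45097/10 ≈ 4509.7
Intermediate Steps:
p(r, W) = 2 - 2*W (p(r, W) = 2 - (W + W) = 2 - 2*W)
q(Q) = Q (q(Q) = Q - 1*0 = Q + 0 = Q)
O(M, C) = -3/10 - M (O(M, C) = 3/(2 - 2*6) - M = 3/(2 - 12) - M = 3/(-10) - M = 3*(-⅒) - M = -3/10 - M)
(O(m(8), 2) + (1679 - (-37)*(-3))) + 2937 = ((-3/10 - 1*(-5)) + (1679 - (-37)*(-3))) + 2937 = ((-3/10 + 5) + (1679 - 1*111)) + 2937 = (47/10 + (1679 - 111)) + 2937 = (47/10 + 1568) + 2937 = 15727/10 + 2937 = 45097/10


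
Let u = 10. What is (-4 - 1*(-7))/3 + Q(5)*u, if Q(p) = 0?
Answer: 1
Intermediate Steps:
(-4 - 1*(-7))/3 + Q(5)*u = (-4 - 1*(-7))/3 + 0*10 = (-4 + 7)*(⅓) + 0 = 3*(⅓) + 0 = 1 + 0 = 1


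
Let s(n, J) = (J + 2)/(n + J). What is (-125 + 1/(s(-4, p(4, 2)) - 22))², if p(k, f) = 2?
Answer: 9006001/576 ≈ 15635.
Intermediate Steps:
s(n, J) = (2 + J)/(J + n)
(-125 + 1/(s(-4, p(4, 2)) - 22))² = (-125 + 1/((2 + 2)/(2 - 4) - 22))² = (-125 + 1/(4/(-2) - 22))² = (-125 + 1/(-½*4 - 22))² = (-125 + 1/(-2 - 22))² = (-125 + 1/(-24))² = (-125 - 1/24)² = (-3001/24)² = 9006001/576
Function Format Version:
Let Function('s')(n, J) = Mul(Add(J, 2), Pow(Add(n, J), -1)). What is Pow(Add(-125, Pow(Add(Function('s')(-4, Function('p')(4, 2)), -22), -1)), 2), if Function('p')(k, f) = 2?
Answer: Rational(9006001, 576) ≈ 15635.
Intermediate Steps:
Function('s')(n, J) = Mul(Pow(Add(J, n), -1), Add(2, J)) (Function('s')(n, J) = Mul(Add(2, J), Pow(Add(J, n), -1)) = Mul(Pow(Add(J, n), -1), Add(2, J)))
Pow(Add(-125, Pow(Add(Function('s')(-4, Function('p')(4, 2)), -22), -1)), 2) = Pow(Add(-125, Pow(Add(Mul(Pow(Add(2, -4), -1), Add(2, 2)), -22), -1)), 2) = Pow(Add(-125, Pow(Add(Mul(Pow(-2, -1), 4), -22), -1)), 2) = Pow(Add(-125, Pow(Add(Mul(Rational(-1, 2), 4), -22), -1)), 2) = Pow(Add(-125, Pow(Add(-2, -22), -1)), 2) = Pow(Add(-125, Pow(-24, -1)), 2) = Pow(Add(-125, Rational(-1, 24)), 2) = Pow(Rational(-3001, 24), 2) = Rational(9006001, 576)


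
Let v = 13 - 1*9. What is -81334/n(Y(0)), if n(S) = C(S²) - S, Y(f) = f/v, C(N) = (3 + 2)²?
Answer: -81334/25 ≈ -3253.4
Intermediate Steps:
C(N) = 25 (C(N) = 5² = 25)
v = 4 (v = 13 - 9 = 4)
Y(f) = f/4
n(S) = 25 - S
-81334/n(Y(0)) = -81334/(25 - 0/4) = -81334/(25 - 1*0) = -81334/(25 + 0) = -81334/25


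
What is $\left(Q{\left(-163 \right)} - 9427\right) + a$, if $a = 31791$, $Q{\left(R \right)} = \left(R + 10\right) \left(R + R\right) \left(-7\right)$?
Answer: $-326782$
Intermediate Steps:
$Q{\left(R \right)} = - 14 R \left(10 + R\right)$ ($Q{\left(R \right)} = \left(10 + R\right) 2 R \left(-7\right) = 2 R \left(10 + R\right) \left(-7\right) = - 14 R \left(10 + R\right)$)
$\left(Q{\left(-163 \right)} - 9427\right) + a = \left(\left(-14\right) \left(-163\right) \left(10 - 163\right) - 9427\right) + 31791 = \left(\left(-14\right) \left(-163\right) \left(-153\right) - 9427\right) + 31791 = \left(-349146 - 9427\right) + 31791 = -358573 + 31791 = -326782$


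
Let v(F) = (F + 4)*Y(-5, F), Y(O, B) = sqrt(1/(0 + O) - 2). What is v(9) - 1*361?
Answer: -361 + 13*I*sqrt(55)/5 ≈ -361.0 + 19.282*I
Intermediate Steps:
Y(O, B) = sqrt(-2 + 1/O) (Y(O, B) = sqrt(1/O - 2) = sqrt(-2 + 1/O))
v(F) = I*sqrt(55)*(4 + F)/5 (v(F) = (F + 4)*sqrt(-2 + 1/(-5)) = (4 + F)*sqrt(-2 - 1/5) = (4 + F)*sqrt(-11/5) = (4 + F)*(I*sqrt(55)/5) = I*sqrt(55)*(4 + F)/5)
v(9) - 1*361 = I*sqrt(55)*(4 + 9)/5 - 1*361 = (1/5)*I*sqrt(55)*13 - 361 = 13*I*sqrt(55)/5 - 361 = -361 + 13*I*sqrt(55)/5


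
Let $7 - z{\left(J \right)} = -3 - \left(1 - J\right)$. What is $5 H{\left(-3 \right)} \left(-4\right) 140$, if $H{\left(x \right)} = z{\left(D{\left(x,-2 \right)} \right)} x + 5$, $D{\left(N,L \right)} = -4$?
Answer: $112000$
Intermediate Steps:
$z{\left(J \right)} = 11 - J$ ($z{\left(J \right)} = 7 - \left(-3 - \left(1 - J\right)\right) = 7 - \left(-3 + \left(-1 + J\right)\right) = 7 - \left(-4 + J\right) = 11 - J$)
$H{\left(x \right)} = 5 + 15 x$ ($H{\left(x \right)} = \left(11 - -4\right) x + 5 = \left(11 + 4\right) x + 5 = 15 x + 5 = 5 + 15 x$)
$5 H{\left(-3 \right)} \left(-4\right) 140 = 5 \left(5 + 15 \left(-3\right)\right) \left(-4\right) 140 = 5 \left(5 - 45\right) \left(-4\right) 140 = 5 \left(-40\right) \left(-4\right) 140 = \left(-200\right) \left(-4\right) 140 = 800 \cdot 140 = 112000$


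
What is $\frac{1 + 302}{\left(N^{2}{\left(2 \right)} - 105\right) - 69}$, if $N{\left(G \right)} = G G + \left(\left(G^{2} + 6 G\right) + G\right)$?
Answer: $\frac{303}{310} \approx 0.97742$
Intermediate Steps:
$N{\left(G \right)} = 2 G^{2} + 7 G$ ($N{\left(G \right)} = G^{2} + \left(G^{2} + 7 G\right) = 2 G^{2} + 7 G$)
$\frac{1 + 302}{\left(N^{2}{\left(2 \right)} - 105\right) - 69} = \frac{1 + 302}{\left(\left(2 \left(7 + 2 \cdot 2\right)\right)^{2} - 105\right) - 69} = \frac{303}{\left(\left(2 \left(7 + 4\right)\right)^{2} - 105\right) - 69} = \frac{303}{\left(\left(2 \cdot 11\right)^{2} - 105\right) - 69} = \frac{303}{\left(22^{2} - 105\right) - 69} = \frac{303}{\left(484 - 105\right) - 69} = \frac{303}{379 - 69} = \frac{303}{310}$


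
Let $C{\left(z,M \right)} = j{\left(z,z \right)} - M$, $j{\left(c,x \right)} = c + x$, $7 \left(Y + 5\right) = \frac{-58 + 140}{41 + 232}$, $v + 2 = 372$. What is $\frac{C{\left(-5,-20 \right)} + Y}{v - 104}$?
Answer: $\frac{9637}{508326} \approx 0.018958$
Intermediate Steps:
$v = 370$ ($v = -2 + 372 = 370$)
$Y = - \frac{9473}{1911}$ ($Y = -5 + \frac{\left(-58 + 140\right) \frac{1}{41 + 232}}{7} = -5 + \frac{82 \cdot \frac{1}{273}}{7} = -5 + \frac{1}{7} \cdot \frac{82}{273} = -5 + \frac{82}{1911} = - \frac{9473}{1911} \approx -4.9571$)
$C{\left(z,M \right)} = - M + 2 z$ ($C{\left(z,M \right)} = \left(z + z\right) - M = 2 z - M = - M + 2 z$)
$\frac{C{\left(-5,-20 \right)} + Y}{v - 104} = \frac{\left(\left(-1\right) \left(-20\right) + 2 \left(-5\right)\right) - \frac{9473}{1911}}{370 - 104} = \frac{\left(20 - 10\right) - \frac{9473}{1911}}{266} = \left(10 - \frac{9473}{1911}\right) \frac{1}{266} = \frac{9637}{1911} \cdot \frac{1}{266} = \frac{9637}{508326}$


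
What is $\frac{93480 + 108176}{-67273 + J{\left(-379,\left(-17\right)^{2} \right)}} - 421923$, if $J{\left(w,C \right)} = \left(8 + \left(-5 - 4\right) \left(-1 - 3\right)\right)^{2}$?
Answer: $- \frac{27567384707}{65337} \approx -4.2193 \cdot 10^{5}$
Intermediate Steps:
$J{\left(w,C \right)} = 1936$ ($J{\left(w,C \right)} = \left(8 - -36\right)^{2} = \left(8 + 36\right)^{2} = 44^{2} = 1936$)
$\frac{93480 + 108176}{-67273 + J{\left(-379,\left(-17\right)^{2} \right)}} - 421923 = \frac{93480 + 108176}{-67273 + 1936} - 421923 = \frac{201656}{-65337} - 421923 = 201656 \left(- \frac{1}{65337}\right) - 421923 = - \frac{201656}{65337} - 421923 = - \frac{27567384707}{65337}$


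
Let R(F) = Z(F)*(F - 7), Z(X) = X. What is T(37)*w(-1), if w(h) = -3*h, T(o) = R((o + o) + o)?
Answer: 34632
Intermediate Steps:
R(F) = F*(-7 + F) (R(F) = F*(F - 7) = F*(-7 + F))
T(o) = 3*o*(-7 + 3*o) (T(o) = ((o + o) + o)*(-7 + ((o + o) + o)) = (2*o + o)*(-7 + (2*o + o)) = (3*o)*(-7 + 3*o) = 3*o*(-7 + 3*o))
T(37)*w(-1) = (3*37*(-7 + 3*37))*(-3*(-1)) = (3*37*(-7 + 111))*3 = (3*37*104)*3 = 11544*3 = 34632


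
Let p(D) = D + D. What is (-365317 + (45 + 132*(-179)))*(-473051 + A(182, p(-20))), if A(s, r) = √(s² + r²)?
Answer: 183969533900 - 777800*√8681 ≈ 1.8390e+11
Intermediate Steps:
p(D) = 2*D
A(s, r) = √(r² + s²)
(-365317 + (45 + 132*(-179)))*(-473051 + A(182, p(-20))) = (-365317 + (45 + 132*(-179)))*(-473051 + √((2*(-20))² + 182²)) = (-365317 + (45 - 23628))*(-473051 + √((-40)² + 33124)) = (-365317 - 23583)*(-473051 + √(1600 + 33124)) = -388900*(-473051 + √34724) = -388900*(-473051 + 2*√8681) = 183969533900 - 777800*√8681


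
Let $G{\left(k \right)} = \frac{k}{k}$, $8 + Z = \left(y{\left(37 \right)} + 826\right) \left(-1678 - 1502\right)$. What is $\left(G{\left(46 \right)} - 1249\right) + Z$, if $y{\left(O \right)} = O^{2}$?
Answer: $-6981356$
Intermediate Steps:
$Z = -6980108$ ($Z = -8 + \left(37^{2} + 826\right) \left(-1678 - 1502\right) = -8 + \left(1369 + 826\right) \left(-3180\right) = -8 + 2195 \left(-3180\right) = -8 - 6980100 = -6980108$)
$G{\left(k \right)} = 1$
$\left(G{\left(46 \right)} - 1249\right) + Z = \left(1 - 1249\right) - 6980108 = -1248 - 6980108 = -6981356$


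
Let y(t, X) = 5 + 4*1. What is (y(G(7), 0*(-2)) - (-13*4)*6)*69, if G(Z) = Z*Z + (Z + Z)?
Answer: 22149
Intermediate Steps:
G(Z) = Z² + 2*Z
y(t, X) = 9 (y(t, X) = 5 + 4 = 9)
(y(G(7), 0*(-2)) - (-13*4)*6)*69 = (9 - (-13*4)*6)*69 = (9 - (-52)*6)*69 = (9 - 1*(-312))*69 = (9 + 312)*69 = 321*69 = 22149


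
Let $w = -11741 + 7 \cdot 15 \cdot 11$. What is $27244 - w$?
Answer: $37830$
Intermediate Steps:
$w = -10586$ ($w = -11741 + 105 \cdot 11 = -11741 + 1155 = -10586$)
$27244 - w = 27244 - -10586 = 27244 + 10586 = 37830$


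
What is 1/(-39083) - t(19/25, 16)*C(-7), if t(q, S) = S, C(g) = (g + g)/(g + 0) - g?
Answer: -5627953/39083 ≈ -144.00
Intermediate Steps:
C(g) = 2 - g (C(g) = (2*g)/g - g = 2 - g)
1/(-39083) - t(19/25, 16)*C(-7) = 1/(-39083) - 16*(2 - 1*(-7)) = -1/39083 - 16*(2 + 7) = -1/39083 - 16*9 = -1/39083 - 1*144 = -1/39083 - 144 = -5627953/39083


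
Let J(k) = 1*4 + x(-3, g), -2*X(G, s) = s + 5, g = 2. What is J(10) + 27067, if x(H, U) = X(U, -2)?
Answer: 54139/2 ≈ 27070.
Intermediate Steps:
X(G, s) = -5/2 - s/2 (X(G, s) = -(s + 5)/2 = -(5 + s)/2 = -5/2 - s/2)
x(H, U) = -3/2 (x(H, U) = -5/2 - ½*(-2) = -5/2 + 1 = -3/2)
J(k) = 5/2 (J(k) = 1*4 - 3/2 = 4 - 3/2 = 5/2)
J(10) + 27067 = 5/2 + 27067 = 54139/2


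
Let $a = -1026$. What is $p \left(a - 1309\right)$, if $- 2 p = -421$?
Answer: $- \frac{983035}{2} \approx -4.9152 \cdot 10^{5}$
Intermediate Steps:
$p = \frac{421}{2}$ ($p = \left(- \frac{1}{2}\right) \left(-421\right) = \frac{421}{2} \approx 210.5$)
$p \left(a - 1309\right) = \frac{421 \left(-1026 - 1309\right)}{2} = \frac{421}{2} \left(-2335\right) = - \frac{983035}{2}$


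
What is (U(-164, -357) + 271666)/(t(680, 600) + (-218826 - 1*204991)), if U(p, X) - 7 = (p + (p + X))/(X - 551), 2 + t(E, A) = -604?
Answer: -246679769/385376084 ≈ -0.64010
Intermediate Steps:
t(E, A) = -606 (t(E, A) = -2 - 604 = -606)
U(p, X) = 7 + (X + 2*p)/(-551 + X) (U(p, X) = 7 + (p + (p + X))/(X - 551) = 7 + (p + (X + p))/(-551 + X) = 7 + (X + 2*p)/(-551 + X))
(U(-164, -357) + 271666)/(t(680, 600) + (-218826 - 1*204991)) = ((-3857 + 2*(-164) + 8*(-357))/(-551 - 357) + 271666)/(-606 + (-218826 - 1*204991)) = ((-3857 - 328 - 2856)/(-908) + 271666)/(-606 + (-218826 - 204991)) = (-1/908*(-7041) + 271666)/(-606 - 423817) = (7041/908 + 271666)/(-424423) = (246679769/908)*(-1/424423) = -246679769/385376084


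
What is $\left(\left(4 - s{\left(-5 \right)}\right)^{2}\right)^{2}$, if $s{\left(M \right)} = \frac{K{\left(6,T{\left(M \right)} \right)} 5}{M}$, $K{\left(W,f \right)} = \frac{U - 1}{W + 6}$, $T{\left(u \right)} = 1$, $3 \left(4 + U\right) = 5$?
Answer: $\frac{20151121}{104976} \approx 191.96$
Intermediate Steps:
$U = - \frac{7}{3}$ ($U = -4 + \frac{1}{3} \cdot 5 = -4 + \frac{5}{3} = - \frac{7}{3} \approx -2.3333$)
$K{\left(W,f \right)} = - \frac{10}{3 \left(6 + W\right)}$ ($K{\left(W,f \right)} = \frac{- \frac{7}{3} - 1}{W + 6} = - \frac{10}{3 \left(6 + W\right)}$)
$s{\left(M \right)} = - \frac{25}{18 M}$ ($s{\left(M \right)} = \frac{- \frac{10}{18 + 3 \cdot 6} \cdot 5}{M} = \frac{- \frac{10}{18 + 18} \cdot 5}{M} = \frac{- \frac{10}{36} \cdot 5}{M} = \frac{\left(-10\right) \frac{1}{36} \cdot 5}{M} = \frac{\left(- \frac{5}{18}\right) 5}{M} = - \frac{25}{18 M}$)
$\left(\left(4 - s{\left(-5 \right)}\right)^{2}\right)^{2} = \left(\left(4 - - \frac{25}{18 \left(-5\right)}\right)^{2}\right)^{2} = \left(\left(4 - \left(- \frac{25}{18}\right) \left(- \frac{1}{5}\right)\right)^{2}\right)^{2} = \left(\left(4 - \frac{5}{18}\right)^{2}\right)^{2} = \left(\left(\frac{67}{18}\right)^{2}\right)^{2} = \left(\frac{4489}{324}\right)^{2} = \frac{20151121}{104976}$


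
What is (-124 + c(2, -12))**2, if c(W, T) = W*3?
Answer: 13924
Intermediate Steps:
c(W, T) = 3*W
(-124 + c(2, -12))**2 = (-124 + 3*2)**2 = (-124 + 6)**2 = (-118)**2 = 13924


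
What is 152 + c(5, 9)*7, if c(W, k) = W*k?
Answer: 467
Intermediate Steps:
152 + c(5, 9)*7 = 152 + (5*9)*7 = 152 + 45*7 = 152 + 315 = 467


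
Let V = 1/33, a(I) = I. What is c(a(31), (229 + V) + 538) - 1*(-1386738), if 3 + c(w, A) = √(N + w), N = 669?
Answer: 1386735 + 10*√7 ≈ 1.3868e+6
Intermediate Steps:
V = 1/33 ≈ 0.030303
c(w, A) = -3 + √(669 + w)
c(a(31), (229 + V) + 538) - 1*(-1386738) = (-3 + √(669 + 31)) - 1*(-1386738) = (-3 + √700) + 1386738 = (-3 + 10*√7) + 1386738 = 1386735 + 10*√7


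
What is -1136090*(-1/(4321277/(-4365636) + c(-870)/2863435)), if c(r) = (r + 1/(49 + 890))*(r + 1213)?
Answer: -1481735449230984567400/1426908954209033 ≈ -1.0384e+6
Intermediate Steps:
c(r) = (1213 + r)*(1/939 + r) (c(r) = (r + 1/939)*(1213 + r) = (1/939 + r)*(1213 + r) = (1213 + r)*(1/939 + r))
-1136090*(-1/(4321277/(-4365636) + c(-870)/2863435)) = -1136090*(-1/(4321277/(-4365636) + (1213/939 + (-870)² + (1139008/939)*(-870))/2863435)) = -1136090*(-1/(4321277*(-1/4365636) + (1213/939 + 756900 - 330312320/313)*(1/2863435))) = -1136090*(-1/(-4321277/4365636 - 280206647/939*1/2863435)) = -1136090*(-1/(-4321277/4365636 - 280206647/2688765465)) = -1136090/((-1*(-1426908954209033/1304241256617860))) = -1136090/1426908954209033/1304241256617860 = -1136090*1304241256617860/1426908954209033 = -1481735449230984567400/1426908954209033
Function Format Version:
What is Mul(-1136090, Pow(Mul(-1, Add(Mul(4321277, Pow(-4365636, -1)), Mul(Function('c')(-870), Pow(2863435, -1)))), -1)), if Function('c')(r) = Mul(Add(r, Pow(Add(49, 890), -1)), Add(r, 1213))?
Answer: Rational(-1481735449230984567400, 1426908954209033) ≈ -1.0384e+6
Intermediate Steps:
Function('c')(r) = Mul(Add(1213, r), Add(Rational(1, 939), r)) (Function('c')(r) = Mul(Add(r, Pow(939, -1)), Add(1213, r)) = Mul(Add(r, Rational(1, 939)), Add(1213, r)) = Mul(Add(Rational(1, 939), r), Add(1213, r)) = Mul(Add(1213, r), Add(Rational(1, 939), r)))
Mul(-1136090, Pow(Mul(-1, Add(Mul(4321277, Pow(-4365636, -1)), Mul(Function('c')(-870), Pow(2863435, -1)))), -1)) = Mul(-1136090, Pow(Mul(-1, Add(Mul(4321277, Pow(-4365636, -1)), Mul(Add(Rational(1213, 939), Pow(-870, 2), Mul(Rational(1139008, 939), -870)), Pow(2863435, -1)))), -1)) = Mul(-1136090, Pow(Mul(-1, Add(Mul(4321277, Rational(-1, 4365636)), Mul(Add(Rational(1213, 939), 756900, Rational(-330312320, 313)), Rational(1, 2863435)))), -1)) = Mul(-1136090, Pow(Mul(-1, Add(Rational(-4321277, 4365636), Mul(Rational(-280206647, 939), Rational(1, 2863435)))), -1)) = Mul(-1136090, Pow(Mul(-1, Add(Rational(-4321277, 4365636), Rational(-280206647, 2688765465))), -1)) = Mul(-1136090, Pow(Mul(-1, Rational(-1426908954209033, 1304241256617860)), -1)) = Mul(-1136090, Pow(Rational(1426908954209033, 1304241256617860), -1)) = Mul(-1136090, Rational(1304241256617860, 1426908954209033)) = Rational(-1481735449230984567400, 1426908954209033)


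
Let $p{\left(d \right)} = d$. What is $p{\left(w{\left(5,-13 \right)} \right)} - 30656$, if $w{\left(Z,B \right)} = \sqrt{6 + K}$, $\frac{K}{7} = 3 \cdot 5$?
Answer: $-30656 + \sqrt{111} \approx -30645.0$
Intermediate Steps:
$K = 105$ ($K = 7 \cdot 3 \cdot 5 = 7 \cdot 15 = 105$)
$w{\left(Z,B \right)} = \sqrt{111}$ ($w{\left(Z,B \right)} = \sqrt{6 + 105} = \sqrt{111}$)
$p{\left(w{\left(5,-13 \right)} \right)} - 30656 = \sqrt{111} - 30656 = -30656 + \sqrt{111}$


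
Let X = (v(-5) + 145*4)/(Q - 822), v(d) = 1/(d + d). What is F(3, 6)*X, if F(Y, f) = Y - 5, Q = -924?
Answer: 1933/2910 ≈ 0.66426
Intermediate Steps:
v(d) = 1/(2*d)
F(Y, f) = -5 + Y
X = -1933/5820 (X = ((½)/(-5) + 145*4)/(-924 - 822) = ((½)*(-⅕) + 580)/(-1746) = (-⅒ + 580)*(-1/1746) = (5799/10)*(-1/1746) = -1933/5820 ≈ -0.33213)
F(3, 6)*X = (-5 + 3)*(-1933/5820) = -2*(-1933/5820) = 1933/2910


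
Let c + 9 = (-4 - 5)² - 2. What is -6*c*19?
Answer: -7980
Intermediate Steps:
c = 70 (c = -9 + ((-4 - 5)² - 2) = -9 + ((-9)² - 2) = -9 + (81 - 2) = -9 + 79 = 70)
-6*c*19 = -6*70*19 = -420*19 = -7980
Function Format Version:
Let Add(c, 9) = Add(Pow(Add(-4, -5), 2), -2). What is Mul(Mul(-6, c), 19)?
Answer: -7980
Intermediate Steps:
c = 70 (c = Add(-9, Add(Pow(Add(-4, -5), 2), -2)) = Add(-9, Add(Pow(-9, 2), -2)) = Add(-9, Add(81, -2)) = Add(-9, 79) = 70)
Mul(Mul(-6, c), 19) = Mul(Mul(-6, 70), 19) = Mul(-420, 19) = -7980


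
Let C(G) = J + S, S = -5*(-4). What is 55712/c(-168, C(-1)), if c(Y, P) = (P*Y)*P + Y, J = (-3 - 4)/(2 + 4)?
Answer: -83568/89635 ≈ -0.93231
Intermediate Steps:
J = -7/6 ≈ -1.1667
S = 20
C(G) = 113/6 (C(G) = -7/6 + 20 = 113/6)
c(Y, P) = Y + Y*P**2 (c(Y, P) = Y*P**2 + Y = Y + Y*P**2)
55712/c(-168, C(-1)) = 55712/((-168*(1 + (113/6)**2))) = 55712/((-168*(1 + 12769/36))) = 55712/((-168*12805/36)) = 55712/(-179270/3) = 55712*(-3/179270) = -83568/89635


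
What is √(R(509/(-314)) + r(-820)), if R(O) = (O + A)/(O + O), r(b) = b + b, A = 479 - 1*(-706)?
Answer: 3*I*√230871202/1018 ≈ 44.777*I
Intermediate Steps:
A = 1185 (A = 479 + 706 = 1185)
r(b) = 2*b
R(O) = (1185 + O)/(2*O) (R(O) = (O + 1185)/(O + O) = (1185 + O)/((2*O)) = (1185 + O)*(1/(2*O)) = (1185 + O)/(2*O))
√(R(509/(-314)) + r(-820)) = √((1185 + 509/(-314))/(2*((509/(-314)))) + 2*(-820)) = √((1185 + 509*(-1/314))/(2*((509*(-1/314)))) - 1640) = √((1185 - 509/314)/(2*(-509/314)) - 1640) = √((½)*(-314/509)*(371581/314) - 1640) = √(-371581/1018 - 1640) = √(-2041101/1018) = 3*I*√230871202/1018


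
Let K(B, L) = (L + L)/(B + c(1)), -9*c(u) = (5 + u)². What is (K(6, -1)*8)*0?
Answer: 0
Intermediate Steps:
c(u) = -(5 + u)²/9
K(B, L) = 2*L/(-4 + B) (K(B, L) = (L + L)/(B - (5 + 1)²/9) = (2*L)/(B - ⅑*6²) = (2*L)/(B - ⅑*36) = (2*L)/(B - 4) = (2*L)/(-4 + B) = 2*L/(-4 + B))
(K(6, -1)*8)*0 = ((2*(-1)/(-4 + 6))*8)*0 = ((2*(-1)/2)*8)*0 = ((2*(-1)*(½))*8)*0 = -1*8*0 = -8*0 = 0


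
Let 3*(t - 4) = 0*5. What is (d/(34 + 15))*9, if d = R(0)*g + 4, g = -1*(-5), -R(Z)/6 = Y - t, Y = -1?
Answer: 198/7 ≈ 28.286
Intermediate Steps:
t = 4 (t = 4 + (0*5)/3 = 4 + (⅓)*0 = 4 + 0 = 4)
R(Z) = 30 (R(Z) = -6*(-1 - 1*4) = -6*(-1 - 4) = -6*(-5) = 30)
g = 5
d = 154 (d = 30*5 + 4 = 150 + 4 = 154)
(d/(34 + 15))*9 = (154/(34 + 15))*9 = (154/49)*9 = (154*(1/49))*9 = (22/7)*9 = 198/7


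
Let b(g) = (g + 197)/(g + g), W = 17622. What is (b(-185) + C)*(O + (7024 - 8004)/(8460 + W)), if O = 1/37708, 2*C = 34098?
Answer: -4465621021/6975980 ≈ -640.14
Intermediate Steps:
b(g) = (197 + g)/(2*g) (b(g) = (197 + g)/((2*g)) = (197 + g)*(1/(2*g)) = (197 + g)/(2*g))
C = 17049 (C = (½)*34098 = 17049)
O = 1/37708 ≈ 2.6520e-5
(b(-185) + C)*(O + (7024 - 8004)/(8460 + W)) = ((½)*(197 - 185)/(-185) + 17049)*(1/37708 + (7024 - 8004)/(8460 + 17622)) = ((½)*(-1/185)*12 + 17049)*(1/37708 - 980/26082) = (-6/185 + 17049)*(1/37708 - 980*1/26082) = 3154059*(1/37708 - 70/1863)/185 = (3154059/185)*(-2637697/70250004) = -4465621021/6975980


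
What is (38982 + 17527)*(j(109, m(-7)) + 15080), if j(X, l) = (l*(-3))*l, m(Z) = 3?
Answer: 850629977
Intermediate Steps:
j(X, l) = -3*l² (j(X, l) = (-3*l)*l = -3*l²)
(38982 + 17527)*(j(109, m(-7)) + 15080) = (38982 + 17527)*(-3*3² + 15080) = 56509*(-3*9 + 15080) = 56509*(-27 + 15080) = 56509*15053 = 850629977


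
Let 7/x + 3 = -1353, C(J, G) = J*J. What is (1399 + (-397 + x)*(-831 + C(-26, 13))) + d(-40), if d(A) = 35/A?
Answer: 170676805/2712 ≈ 62934.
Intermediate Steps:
C(J, G) = J**2
x = -7/1356 (x = 7/(-3 - 1353) = 7/(-1356) = 7*(-1/1356) = -7/1356 ≈ -0.0051622)
(1399 + (-397 + x)*(-831 + C(-26, 13))) + d(-40) = (1399 + (-397 - 7/1356)*(-831 + (-26)**2)) + 35/(-40) = (1399 - 538339*(-831 + 676)/1356) + 35*(-1/40) = (1399 - 538339/1356*(-155)) - 7/8 = (1399 + 83442545/1356) - 7/8 = 85339589/1356 - 7/8 = 170676805/2712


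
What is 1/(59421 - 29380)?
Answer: 1/30041 ≈ 3.3288e-5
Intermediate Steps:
1/(59421 - 29380) = 1/30041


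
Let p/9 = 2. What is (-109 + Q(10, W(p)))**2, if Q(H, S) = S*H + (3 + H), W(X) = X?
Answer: 7056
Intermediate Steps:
p = 18 (p = 9*2 = 18)
Q(H, S) = 3 + H + H*S (Q(H, S) = H*S + (3 + H) = 3 + H + H*S)
(-109 + Q(10, W(p)))**2 = (-109 + (3 + 10 + 10*18))**2 = (-109 + (3 + 10 + 180))**2 = (-109 + 193)**2 = 84**2 = 7056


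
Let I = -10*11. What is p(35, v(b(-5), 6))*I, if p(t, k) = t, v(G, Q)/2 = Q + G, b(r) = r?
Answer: -3850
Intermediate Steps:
v(G, Q) = 2*G + 2*Q (v(G, Q) = 2*(Q + G) = 2*(G + Q) = 2*G + 2*Q)
I = -110
p(35, v(b(-5), 6))*I = 35*(-110) = -3850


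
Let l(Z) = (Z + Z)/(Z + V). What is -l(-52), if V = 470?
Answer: 52/209 ≈ 0.24880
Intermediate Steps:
l(Z) = 2*Z/(470 + Z) (l(Z) = (Z + Z)/(Z + 470) = (2*Z)/(470 + Z) = 2*Z/(470 + Z))
-l(-52) = -2*(-52)/(470 - 52) = -2*(-52)/418 = -1*(-52/209) = 52/209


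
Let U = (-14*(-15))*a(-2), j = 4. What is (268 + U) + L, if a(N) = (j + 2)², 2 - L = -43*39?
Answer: 9507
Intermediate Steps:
L = 1679 (L = 2 - (-43)*39 = 2 - 1*(-1677) = 2 + 1677 = 1679)
a(N) = 36 (a(N) = (4 + 2)² = 6² = 36)
U = 7560 (U = -14*(-15)*36 = 210*36 = 7560)
(268 + U) + L = (268 + 7560) + 1679 = 7828 + 1679 = 9507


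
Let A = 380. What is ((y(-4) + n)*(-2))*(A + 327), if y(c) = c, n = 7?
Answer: -4242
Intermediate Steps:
((y(-4) + n)*(-2))*(A + 327) = ((-4 + 7)*(-2))*(380 + 327) = (3*(-2))*707 = -6*707 = -4242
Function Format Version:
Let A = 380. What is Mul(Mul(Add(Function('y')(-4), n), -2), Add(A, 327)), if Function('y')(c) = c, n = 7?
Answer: -4242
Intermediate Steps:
Mul(Mul(Add(Function('y')(-4), n), -2), Add(A, 327)) = Mul(Mul(Add(-4, 7), -2), Add(380, 327)) = Mul(Mul(3, -2), 707) = Mul(-6, 707) = -4242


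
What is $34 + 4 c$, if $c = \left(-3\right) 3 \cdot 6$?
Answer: $-182$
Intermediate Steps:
$c = -54$ ($c = \left(-9\right) 6 = -54$)
$34 + 4 c = 34 + 4 \left(-54\right) = 34 - 216 = -182$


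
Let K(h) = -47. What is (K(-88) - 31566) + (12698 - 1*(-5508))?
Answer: -13407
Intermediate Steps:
(K(-88) - 31566) + (12698 - 1*(-5508)) = (-47 - 31566) + (12698 - 1*(-5508)) = -31613 + (12698 + 5508) = -31613 + 18206 = -13407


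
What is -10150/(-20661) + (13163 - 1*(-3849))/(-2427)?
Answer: -108950294/16714749 ≈ -6.5182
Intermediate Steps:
-10150/(-20661) + (13163 - 1*(-3849))/(-2427) = -10150*(-1/20661) + (13163 + 3849)*(-1/2427) = 10150/20661 + 17012*(-1/2427) = 10150/20661 - 17012/2427 = -108950294/16714749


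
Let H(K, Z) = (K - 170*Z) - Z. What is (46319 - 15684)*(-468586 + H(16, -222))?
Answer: -13191676080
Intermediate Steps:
H(K, Z) = K - 171*Z
(46319 - 15684)*(-468586 + H(16, -222)) = (46319 - 15684)*(-468586 + (16 - 171*(-222))) = 30635*(-468586 + (16 + 37962)) = 30635*(-468586 + 37978) = 30635*(-430608) = -13191676080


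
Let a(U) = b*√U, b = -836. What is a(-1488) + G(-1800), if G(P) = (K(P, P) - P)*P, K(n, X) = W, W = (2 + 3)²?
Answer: -3285000 - 3344*I*√93 ≈ -3.285e+6 - 32248.0*I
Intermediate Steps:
W = 25 (W = 5² = 25)
K(n, X) = 25
a(U) = -836*√U
G(P) = P*(25 - P) (G(P) = (25 - P)*P = P*(25 - P))
a(-1488) + G(-1800) = -3344*I*√93 - 1800*(25 - 1*(-1800)) = -3344*I*√93 - 1800*(25 + 1800) = -3344*I*√93 - 1800*1825 = -3344*I*√93 - 3285000 = -3285000 - 3344*I*√93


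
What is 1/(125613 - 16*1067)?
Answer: 1/108541 ≈ 9.2131e-6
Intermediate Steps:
1/(125613 - 16*1067) = 1/(125613 - 17072) = 1/108541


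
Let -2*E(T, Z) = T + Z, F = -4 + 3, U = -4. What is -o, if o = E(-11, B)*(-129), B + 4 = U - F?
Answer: 1161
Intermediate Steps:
F = -1
B = -7 (B = -4 + (-4 - 1*(-1)) = -4 + (-4 + 1) = -4 - 3 = -7)
E(T, Z) = -T/2 - Z/2 (E(T, Z) = -(T + Z)/2 = -T/2 - Z/2)
o = -1161 (o = (-½*(-11) - ½*(-7))*(-129) = (11/2 + 7/2)*(-129) = 9*(-129) = -1161)
-o = -1*(-1161) = 1161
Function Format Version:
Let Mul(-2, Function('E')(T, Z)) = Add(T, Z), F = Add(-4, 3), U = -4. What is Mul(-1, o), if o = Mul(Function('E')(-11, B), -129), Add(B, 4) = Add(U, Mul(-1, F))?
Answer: 1161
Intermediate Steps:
F = -1
B = -7 (B = Add(-4, Add(-4, Mul(-1, -1))) = Add(-4, Add(-4, 1)) = Add(-4, -3) = -7)
Function('E')(T, Z) = Add(Mul(Rational(-1, 2), T), Mul(Rational(-1, 2), Z)) (Function('E')(T, Z) = Mul(Rational(-1, 2), Add(T, Z)) = Add(Mul(Rational(-1, 2), T), Mul(Rational(-1, 2), Z)))
o = -1161 (o = Mul(Add(Mul(Rational(-1, 2), -11), Mul(Rational(-1, 2), -7)), -129) = Mul(Add(Rational(11, 2), Rational(7, 2)), -129) = Mul(9, -129) = -1161)
Mul(-1, o) = Mul(-1, -1161) = 1161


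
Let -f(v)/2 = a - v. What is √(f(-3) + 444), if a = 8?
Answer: √422 ≈ 20.543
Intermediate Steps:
f(v) = -16 + 2*v (f(v) = -2*(8 - v) = -16 + 2*v)
√(f(-3) + 444) = √((-16 + 2*(-3)) + 444) = √((-16 - 6) + 444) = √(-22 + 444) = √422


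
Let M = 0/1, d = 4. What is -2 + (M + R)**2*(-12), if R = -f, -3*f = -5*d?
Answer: -1606/3 ≈ -535.33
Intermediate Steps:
f = 20/3 (f = -(-5)*4/3 = -1/3*(-20) = 20/3 ≈ 6.6667)
M = 0 (M = 0*1 = 0)
R = -20/3 (R = -1*20/3 = -20/3 ≈ -6.6667)
-2 + (M + R)**2*(-12) = -2 + (0 - 20/3)**2*(-12) = -2 + (-20/3)**2*(-12) = -2 + (400/9)*(-12) = -2 - 1600/3 = -1606/3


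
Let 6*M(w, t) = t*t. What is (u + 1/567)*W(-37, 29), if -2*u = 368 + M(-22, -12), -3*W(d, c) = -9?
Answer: -111131/189 ≈ -588.00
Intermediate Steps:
W(d, c) = 3 (W(d, c) = -⅓*(-9) = 3)
M(w, t) = t²/6 (M(w, t) = (t*t)/6 = t²/6)
u = -196 (u = -(368 + (⅙)*(-12)²)/2 = -(368 + (⅙)*144)/2 = -(368 + 24)/2 = -½*392 = -196)
(u + 1/567)*W(-37, 29) = (-196 + 1/567)*3 = -111131/567*3 = -111131/189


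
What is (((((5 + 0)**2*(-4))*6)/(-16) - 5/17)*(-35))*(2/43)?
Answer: -44275/731 ≈ -60.568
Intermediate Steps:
(((((5 + 0)**2*(-4))*6)/(-16) - 5/17)*(-35))*(2/43) = ((((5**2*(-4))*6)*(-1/16) - 5*1/17)*(-35))*(2*(1/43)) = ((((25*(-4))*6)*(-1/16) - 5/17)*(-35))*(2/43) = ((-100*6*(-1/16) - 5/17)*(-35))*(2/43) = ((-600*(-1/16) - 5/17)*(-35))*(2/43) = ((75/2 - 5/17)*(-35))*(2/43) = ((1265/34)*(-35))*(2/43) = -44275/34*2/43 = -44275/731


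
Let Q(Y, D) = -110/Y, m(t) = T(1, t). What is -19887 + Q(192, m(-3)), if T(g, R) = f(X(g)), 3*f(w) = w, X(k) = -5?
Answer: -1909207/96 ≈ -19888.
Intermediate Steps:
f(w) = w/3
T(g, R) = -5/3 (T(g, R) = (⅓)*(-5) = -5/3)
m(t) = -5/3
-19887 + Q(192, m(-3)) = -19887 - 110/192 = -19887 - 110*1/192 = -19887 - 55/96 = -1909207/96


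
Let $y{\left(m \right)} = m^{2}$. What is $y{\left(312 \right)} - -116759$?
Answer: $214103$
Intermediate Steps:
$y{\left(312 \right)} - -116759 = 312^{2} - -116759 = 97344 + 116759 = 214103$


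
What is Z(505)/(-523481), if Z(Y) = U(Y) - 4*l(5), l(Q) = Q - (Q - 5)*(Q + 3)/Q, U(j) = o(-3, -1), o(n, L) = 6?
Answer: 2/74783 ≈ 2.6744e-5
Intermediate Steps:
U(j) = 6
l(Q) = Q - (-5 + Q)*(3 + Q)/Q
Z(Y) = -14 (Z(Y) = 6 - 4*(2 + 15/5) = 6 - 4*(2 + 15*(⅕)) = 6 - 4*(2 + 3) = 6 - 4*5 = 6 - 20 = -14)
Z(505)/(-523481) = -14/(-523481) = -14*(-1/523481) = 2/74783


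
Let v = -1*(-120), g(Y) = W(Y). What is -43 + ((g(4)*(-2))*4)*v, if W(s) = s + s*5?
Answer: -23083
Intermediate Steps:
W(s) = 6*s (W(s) = s + 5*s = 6*s)
g(Y) = 6*Y
v = 120
-43 + ((g(4)*(-2))*4)*v = -43 + (((6*4)*(-2))*4)*120 = -43 + ((24*(-2))*4)*120 = -43 - 48*4*120 = -43 - 192*120 = -43 - 23040 = -23083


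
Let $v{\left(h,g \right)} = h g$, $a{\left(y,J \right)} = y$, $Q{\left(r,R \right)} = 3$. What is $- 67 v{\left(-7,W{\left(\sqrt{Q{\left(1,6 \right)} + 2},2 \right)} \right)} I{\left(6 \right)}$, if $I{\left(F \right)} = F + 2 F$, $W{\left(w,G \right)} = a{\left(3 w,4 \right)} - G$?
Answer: $-16884 + 25326 \sqrt{5} \approx 39747.0$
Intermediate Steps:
$W{\left(w,G \right)} = - G + 3 w$ ($W{\left(w,G \right)} = 3 w - G = - G + 3 w$)
$v{\left(h,g \right)} = g h$
$I{\left(F \right)} = 3 F$
$- 67 v{\left(-7,W{\left(\sqrt{Q{\left(1,6 \right)} + 2},2 \right)} \right)} I{\left(6 \right)} = - 67 \left(\left(-1\right) 2 + 3 \sqrt{3 + 2}\right) \left(-7\right) 3 \cdot 6 = - 67 \left(-2 + 3 \sqrt{5}\right) \left(-7\right) 18 = - 67 \left(14 - 21 \sqrt{5}\right) 18 = \left(-938 + 1407 \sqrt{5}\right) 18 = -16884 + 25326 \sqrt{5}$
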